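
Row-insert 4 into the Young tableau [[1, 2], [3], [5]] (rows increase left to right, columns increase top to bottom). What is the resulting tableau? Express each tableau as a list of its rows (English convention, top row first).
4 is larger than every entry of row 1, so it is appended to row 1. The new tableau is [[1, 2, 4], [3], [5]].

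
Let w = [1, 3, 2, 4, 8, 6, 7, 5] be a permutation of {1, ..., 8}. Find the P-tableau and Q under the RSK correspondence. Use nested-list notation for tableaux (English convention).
Insert each entry of the permutation into P by Schensted row insertion, recording in Q the position of each new cell.

Insert 1: appended to row 1. P = [[1]], Q = [[1]].
Insert 3: appended to row 1. P = [[1, 3]], Q = [[1, 2]].
Insert 2: 2 bumps 3 from row 1; 3 starts row 2. P = [[1, 2], [3]], Q = [[1, 2], [3]].
Insert 4: appended to row 1. P = [[1, 2, 4], [3]], Q = [[1, 2, 4], [3]].
Insert 8: appended to row 1. P = [[1, 2, 4, 8], [3]], Q = [[1, 2, 4, 5], [3]].
Insert 6: 6 bumps 8 from row 1; 8 appends to row 2. P = [[1, 2, 4, 6], [3, 8]], Q = [[1, 2, 4, 5], [3, 6]].
Insert 7: appended to row 1. P = [[1, 2, 4, 6, 7], [3, 8]], Q = [[1, 2, 4, 5, 7], [3, 6]].
Insert 5: 5 bumps 6 from row 1; 6 bumps 8 from row 2; 8 starts row 3. P = [[1, 2, 4, 5, 7], [3, 6], [8]], Q = [[1, 2, 4, 5, 7], [3, 6], [8]].

So P = [[1, 2, 4, 5, 7], [3, 6], [8]], Q = [[1, 2, 4, 5, 7], [3, 6], [8]].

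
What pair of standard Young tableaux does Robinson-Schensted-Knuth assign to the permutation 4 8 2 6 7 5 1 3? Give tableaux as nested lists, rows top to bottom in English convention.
Insert each entry of the permutation into P by Schensted row insertion, recording in Q the position of each new cell.

Insert 4: appended to row 1. P = [[4]], Q = [[1]].
Insert 8: appended to row 1. P = [[4, 8]], Q = [[1, 2]].
Insert 2: 2 bumps 4 from row 1; 4 starts row 2. P = [[2, 8], [4]], Q = [[1, 2], [3]].
Insert 6: 6 bumps 8 from row 1; 8 appends to row 2. P = [[2, 6], [4, 8]], Q = [[1, 2], [3, 4]].
Insert 7: appended to row 1. P = [[2, 6, 7], [4, 8]], Q = [[1, 2, 5], [3, 4]].
Insert 5: 5 bumps 6 from row 1; 6 bumps 8 from row 2; 8 starts row 3. P = [[2, 5, 7], [4, 6], [8]], Q = [[1, 2, 5], [3, 4], [6]].
Insert 1: 1 bumps 2 from row 1; 2 bumps 4 from row 2; 4 bumps 8 from row 3; 8 starts row 4. P = [[1, 5, 7], [2, 6], [4], [8]], Q = [[1, 2, 5], [3, 4], [6], [7]].
Insert 3: 3 bumps 5 from row 1; 5 bumps 6 from row 2; 6 appends to row 3. P = [[1, 3, 7], [2, 5], [4, 6], [8]], Q = [[1, 2, 5], [3, 4], [6, 8], [7]].

So P = [[1, 3, 7], [2, 5], [4, 6], [8]], Q = [[1, 2, 5], [3, 4], [6, 8], [7]].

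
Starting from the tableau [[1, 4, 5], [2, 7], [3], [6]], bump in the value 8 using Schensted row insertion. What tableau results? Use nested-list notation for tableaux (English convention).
8 is larger than every entry of row 1, so it is appended to row 1. The new tableau is [[1, 4, 5, 8], [2, 7], [3], [6]].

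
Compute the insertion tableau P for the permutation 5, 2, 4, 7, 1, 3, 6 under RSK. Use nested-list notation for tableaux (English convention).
Insert 5: appended to row 1. P = [[5]].
Insert 2: 2 bumps 5 from row 1; 5 starts row 2. P = [[2], [5]].
Insert 4: appended to row 1. P = [[2, 4], [5]].
Insert 7: appended to row 1. P = [[2, 4, 7], [5]].
Insert 1: 1 bumps 2 from row 1; 2 bumps 5 from row 2; 5 starts row 3. P = [[1, 4, 7], [2], [5]].
Insert 3: 3 bumps 4 from row 1; 4 appends to row 2. P = [[1, 3, 7], [2, 4], [5]].
Insert 6: 6 bumps 7 from row 1; 7 appends to row 2. P = [[1, 3, 6], [2, 4, 7], [5]].

So P = [[1, 3, 6], [2, 4, 7], [5]].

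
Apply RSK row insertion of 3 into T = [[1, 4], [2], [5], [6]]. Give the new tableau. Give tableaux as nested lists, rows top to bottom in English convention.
In row 1, 3 replaces 4 (the leftmost entry greater than 3); 4 is bumped to row 2. 4 is appended to row 2. The new tableau is [[1, 3], [2, 4], [5], [6]].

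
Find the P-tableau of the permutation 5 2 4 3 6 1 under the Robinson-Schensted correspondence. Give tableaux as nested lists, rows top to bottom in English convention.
P = [[1, 3, 6], [2], [4], [5]]

Insert 5: appended to row 1. P = [[5]].
Insert 2: 2 bumps 5 from row 1; 5 starts row 2. P = [[2], [5]].
Insert 4: appended to row 1. P = [[2, 4], [5]].
Insert 3: 3 bumps 4 from row 1; 4 bumps 5 from row 2; 5 starts row 3. P = [[2, 3], [4], [5]].
Insert 6: appended to row 1. P = [[2, 3, 6], [4], [5]].
Insert 1: 1 bumps 2 from row 1; 2 bumps 4 from row 2; 4 bumps 5 from row 3; 5 starts row 4. P = [[1, 3, 6], [2], [4], [5]].

So P = [[1, 3, 6], [2], [4], [5]].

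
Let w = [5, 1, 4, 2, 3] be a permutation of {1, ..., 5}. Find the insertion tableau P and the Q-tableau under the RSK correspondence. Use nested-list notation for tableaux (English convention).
Insert each entry of the permutation into P by Schensted row insertion, recording in Q the position of each new cell.

Insert 5: appended to row 1. P = [[5]].
Insert 1: 1 bumps 5 from row 1; 5 starts row 2. P = [[1], [5]].
Insert 4: appended to row 1. P = [[1, 4], [5]].
Insert 2: 2 bumps 4 from row 1; 4 bumps 5 from row 2; 5 starts row 3. P = [[1, 2], [4], [5]].
Insert 3: appended to row 1. P = [[1, 2, 3], [4], [5]].

So P = [[1, 2, 3], [4], [5]], Q = [[1, 3, 5], [2], [4]].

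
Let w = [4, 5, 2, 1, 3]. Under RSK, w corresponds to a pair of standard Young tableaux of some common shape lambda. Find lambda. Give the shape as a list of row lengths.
Row-insert each entry into an empty tableau.

After inserting 4: P = [[4]].
After inserting 5: P = [[4, 5]].
After inserting 2: P = [[2, 5], [4]].
After inserting 1: P = [[1, 5], [2], [4]].
After inserting 3: P = [[1, 3], [2, 5], [4]].

The final insertion tableau P = [[1, 3], [2, 5], [4]] has shape [2, 2, 1].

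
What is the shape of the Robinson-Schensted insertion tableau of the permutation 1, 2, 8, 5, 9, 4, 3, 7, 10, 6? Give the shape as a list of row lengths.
Row-insert each entry into an empty tableau.

After inserting 1: P = [[1]].
After inserting 2: P = [[1, 2]].
After inserting 8: P = [[1, 2, 8]].
After inserting 5: P = [[1, 2, 5], [8]].
After inserting 9: P = [[1, 2, 5, 9], [8]].
After inserting 4: P = [[1, 2, 4, 9], [5], [8]].
After inserting 3: P = [[1, 2, 3, 9], [4], [5], [8]].
After inserting 7: P = [[1, 2, 3, 7], [4, 9], [5], [8]].
After inserting 10: P = [[1, 2, 3, 7, 10], [4, 9], [5], [8]].
After inserting 6: P = [[1, 2, 3, 6, 10], [4, 7], [5, 9], [8]].

The final insertion tableau P = [[1, 2, 3, 6, 10], [4, 7], [5, 9], [8]] has shape [5, 2, 2, 1].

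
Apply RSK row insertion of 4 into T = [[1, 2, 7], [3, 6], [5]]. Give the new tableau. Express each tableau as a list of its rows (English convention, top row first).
In row 1, 4 replaces 7 (the leftmost entry greater than 4); 7 is bumped to row 2. 7 is appended to row 2. The new tableau is [[1, 2, 4], [3, 6, 7], [5]].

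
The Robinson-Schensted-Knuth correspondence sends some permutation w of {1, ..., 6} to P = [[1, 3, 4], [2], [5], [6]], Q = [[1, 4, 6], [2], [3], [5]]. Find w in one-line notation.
6 5 2 3 1 4

Reverse the RSK construction: for i from n down to 1, find the cell of Q containing i, remove the entry at that cell from P, and reverse-bump it up through P; the value ejected from row 1 is w(i).

Step i=6: Q has 6 at row 1, column 3; remove that cell from P, ejecting 4. So w(6) = 4. P is now [[1, 3], [2], [5], [6]].
Step i=5: Q has 5 at row 4, column 1; remove 6 from row 4 of P and reverse-bump: 6 enters row 3 and ejects 5; 5 enters row 2 and ejects 2; 2 enters row 1 and ejects 1. So w(5) = 1. P is now [[2, 3], [5], [6]].
Step i=4: Q has 4 at row 1, column 2; remove that cell from P, ejecting 3. So w(4) = 3. P is now [[2], [5], [6]].
Step i=3: Q has 3 at row 3, column 1; remove 6 from row 3 of P and reverse-bump: 6 enters row 2 and ejects 5; 5 enters row 1 and ejects 2. So w(3) = 2. P is now [[5], [6]].
Step i=2: Q has 2 at row 2, column 1; remove 6 from row 2 of P and reverse-bump: 6 enters row 1 and ejects 5. So w(2) = 5. P is now [[6]].
Step i=1: Q has 1 at row 1, column 1; remove that cell from P, ejecting 6. So w(1) = 6. P is now [].

So w = 6 5 2 3 1 4.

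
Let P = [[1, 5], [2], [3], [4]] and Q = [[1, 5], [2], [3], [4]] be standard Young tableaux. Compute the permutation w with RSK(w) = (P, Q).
4 3 2 1 5

Reverse the RSK construction: for i from n down to 1, find the cell of Q containing i, remove the entry at that cell from P, and reverse-bump it up through P; the value ejected from row 1 is w(i).

Step i=5: Q has 5 at row 1, column 2; remove that cell from P, ejecting 5. So w(5) = 5. P is now [[1], [2], [3], [4]].
Step i=4: Q has 4 at row 4, column 1; remove 4 from row 4 of P and reverse-bump: 4 enters row 3 and ejects 3; 3 enters row 2 and ejects 2; 2 enters row 1 and ejects 1. So w(4) = 1. P is now [[2], [3], [4]].
Step i=3: Q has 3 at row 3, column 1; remove 4 from row 3 of P and reverse-bump: 4 enters row 2 and ejects 3; 3 enters row 1 and ejects 2. So w(3) = 2. P is now [[3], [4]].
Step i=2: Q has 2 at row 2, column 1; remove 4 from row 2 of P and reverse-bump: 4 enters row 1 and ejects 3. So w(2) = 3. P is now [[4]].
Step i=1: Q has 1 at row 1, column 1; remove that cell from P, ejecting 4. So w(1) = 4. P is now [].

So w = 4 3 2 1 5.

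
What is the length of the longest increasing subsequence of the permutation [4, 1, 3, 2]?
2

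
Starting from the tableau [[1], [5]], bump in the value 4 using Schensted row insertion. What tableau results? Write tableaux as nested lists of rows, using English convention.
4 is larger than every entry of row 1, so it is appended to row 1. The new tableau is [[1, 4], [5]].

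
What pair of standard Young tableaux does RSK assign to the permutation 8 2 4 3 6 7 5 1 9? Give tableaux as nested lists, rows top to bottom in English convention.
Insert each entry of the permutation into P by Schensted row insertion, recording in Q the position of each new cell.

Insert 8: appended to row 1. P = [[8]].
Insert 2: 2 bumps 8 from row 1; 8 starts row 2. P = [[2], [8]].
Insert 4: appended to row 1. P = [[2, 4], [8]].
Insert 3: 3 bumps 4 from row 1; 4 bumps 8 from row 2; 8 starts row 3. P = [[2, 3], [4], [8]].
Insert 6: appended to row 1. P = [[2, 3, 6], [4], [8]].
Insert 7: appended to row 1. P = [[2, 3, 6, 7], [4], [8]].
Insert 5: 5 bumps 6 from row 1; 6 appends to row 2. P = [[2, 3, 5, 7], [4, 6], [8]].
Insert 1: 1 bumps 2 from row 1; 2 bumps 4 from row 2; 4 bumps 8 from row 3; 8 starts row 4. P = [[1, 3, 5, 7], [2, 6], [4], [8]].
Insert 9: appended to row 1. P = [[1, 3, 5, 7, 9], [2, 6], [4], [8]].

So P = [[1, 3, 5, 7, 9], [2, 6], [4], [8]], Q = [[1, 3, 5, 6, 9], [2, 7], [4], [8]].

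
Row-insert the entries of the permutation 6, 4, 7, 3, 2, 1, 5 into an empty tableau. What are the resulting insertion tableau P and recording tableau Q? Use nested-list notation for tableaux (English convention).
Insert each entry of the permutation into P by Schensted row insertion, recording in Q the position of each new cell.

Insert 6: appended to row 1. P = [[6]].
Insert 4: 4 bumps 6 from row 1; 6 starts row 2. P = [[4], [6]].
Insert 7: appended to row 1. P = [[4, 7], [6]].
Insert 3: 3 bumps 4 from row 1; 4 bumps 6 from row 2; 6 starts row 3. P = [[3, 7], [4], [6]].
Insert 2: 2 bumps 3 from row 1; 3 bumps 4 from row 2; 4 bumps 6 from row 3; 6 starts row 4. P = [[2, 7], [3], [4], [6]].
Insert 1: 1 bumps 2 from row 1; 2 bumps 3 from row 2; 3 bumps 4 from row 3; 4 bumps 6 from row 4; 6 starts row 5. P = [[1, 7], [2], [3], [4], [6]].
Insert 5: 5 bumps 7 from row 1; 7 appends to row 2. P = [[1, 5], [2, 7], [3], [4], [6]].

So P = [[1, 5], [2, 7], [3], [4], [6]], Q = [[1, 3], [2, 7], [4], [5], [6]].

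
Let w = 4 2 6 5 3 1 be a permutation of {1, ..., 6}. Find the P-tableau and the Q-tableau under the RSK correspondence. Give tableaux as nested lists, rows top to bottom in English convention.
Insert each entry of the permutation into P by Schensted row insertion, recording in Q the position of each new cell.

Insert 4: appended to row 1. P = [[4]].
Insert 2: 2 bumps 4 from row 1; 4 starts row 2. P = [[2], [4]].
Insert 6: appended to row 1. P = [[2, 6], [4]].
Insert 5: 5 bumps 6 from row 1; 6 appends to row 2. P = [[2, 5], [4, 6]].
Insert 3: 3 bumps 5 from row 1; 5 bumps 6 from row 2; 6 starts row 3. P = [[2, 3], [4, 5], [6]].
Insert 1: 1 bumps 2 from row 1; 2 bumps 4 from row 2; 4 bumps 6 from row 3; 6 starts row 4. P = [[1, 3], [2, 5], [4], [6]].

So P = [[1, 3], [2, 5], [4], [6]], Q = [[1, 3], [2, 4], [5], [6]].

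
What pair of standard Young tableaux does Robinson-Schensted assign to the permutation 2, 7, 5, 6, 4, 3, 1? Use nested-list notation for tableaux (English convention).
Insert each entry of the permutation into P by Schensted row insertion, recording in Q the position of each new cell.

Insert 2: appended to row 1. P = [[2]].
Insert 7: appended to row 1. P = [[2, 7]].
Insert 5: 5 bumps 7 from row 1; 7 starts row 2. P = [[2, 5], [7]].
Insert 6: appended to row 1. P = [[2, 5, 6], [7]].
Insert 4: 4 bumps 5 from row 1; 5 bumps 7 from row 2; 7 starts row 3. P = [[2, 4, 6], [5], [7]].
Insert 3: 3 bumps 4 from row 1; 4 bumps 5 from row 2; 5 bumps 7 from row 3; 7 starts row 4. P = [[2, 3, 6], [4], [5], [7]].
Insert 1: 1 bumps 2 from row 1; 2 bumps 4 from row 2; 4 bumps 5 from row 3; 5 bumps 7 from row 4; 7 starts row 5. P = [[1, 3, 6], [2], [4], [5], [7]].

So P = [[1, 3, 6], [2], [4], [5], [7]], Q = [[1, 2, 4], [3], [5], [6], [7]].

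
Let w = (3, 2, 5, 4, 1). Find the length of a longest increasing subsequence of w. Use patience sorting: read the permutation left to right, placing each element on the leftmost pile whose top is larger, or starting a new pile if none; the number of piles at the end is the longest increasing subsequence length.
3: new pile. tops = [3]
2: onto pile 1 (replacing 3). tops = [2]
5: new pile. tops = [2, 5]
4: onto pile 2 (replacing 5). tops = [2, 4]
1: onto pile 1 (replacing 2). tops = [1, 4]

2 piles, so the longest increasing subsequence has length 2.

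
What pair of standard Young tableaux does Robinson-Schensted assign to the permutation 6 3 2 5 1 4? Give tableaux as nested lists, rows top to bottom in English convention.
P = [[1, 4], [2, 5], [3], [6]], Q = [[1, 4], [2, 6], [3], [5]]

Insert each entry of the permutation into P by Schensted row insertion, recording in Q the position of each new cell.

Insert 6: appended to row 1. P = [[6]], Q = [[1]].
Insert 3: 3 bumps 6 from row 1; 6 starts row 2. P = [[3], [6]], Q = [[1], [2]].
Insert 2: 2 bumps 3 from row 1; 3 bumps 6 from row 2; 6 starts row 3. P = [[2], [3], [6]], Q = [[1], [2], [3]].
Insert 5: appended to row 1. P = [[2, 5], [3], [6]], Q = [[1, 4], [2], [3]].
Insert 1: 1 bumps 2 from row 1; 2 bumps 3 from row 2; 3 bumps 6 from row 3; 6 starts row 4. P = [[1, 5], [2], [3], [6]], Q = [[1, 4], [2], [3], [5]].
Insert 4: 4 bumps 5 from row 1; 5 appends to row 2. P = [[1, 4], [2, 5], [3], [6]], Q = [[1, 4], [2, 6], [3], [5]].

So P = [[1, 4], [2, 5], [3], [6]], Q = [[1, 4], [2, 6], [3], [5]].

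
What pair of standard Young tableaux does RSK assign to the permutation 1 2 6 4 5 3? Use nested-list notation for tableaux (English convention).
P = [[1, 2, 3, 5], [4], [6]], Q = [[1, 2, 3, 5], [4], [6]]

Insert each entry of the permutation into P by Schensted row insertion, recording in Q the position of each new cell.

Insert 1: appended to row 1. P = [[1]], Q = [[1]].
Insert 2: appended to row 1. P = [[1, 2]], Q = [[1, 2]].
Insert 6: appended to row 1. P = [[1, 2, 6]], Q = [[1, 2, 3]].
Insert 4: 4 bumps 6 from row 1; 6 starts row 2. P = [[1, 2, 4], [6]], Q = [[1, 2, 3], [4]].
Insert 5: appended to row 1. P = [[1, 2, 4, 5], [6]], Q = [[1, 2, 3, 5], [4]].
Insert 3: 3 bumps 4 from row 1; 4 bumps 6 from row 2; 6 starts row 3. P = [[1, 2, 3, 5], [4], [6]], Q = [[1, 2, 3, 5], [4], [6]].

So P = [[1, 2, 3, 5], [4], [6]], Q = [[1, 2, 3, 5], [4], [6]].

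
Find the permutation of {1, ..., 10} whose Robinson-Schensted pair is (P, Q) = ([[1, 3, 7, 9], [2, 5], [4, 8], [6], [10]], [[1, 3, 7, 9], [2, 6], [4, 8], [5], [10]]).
10 6 8 4 2 5 7 3 9 1

Reverse the RSK construction: for i from n down to 1, find the cell of Q containing i, remove the entry at that cell from P, and reverse-bump it up through P; the value ejected from row 1 is w(i).

Step i=10: Q has 10 at row 5, column 1; remove 10 from row 5 of P and reverse-bump: 10 enters row 4 and ejects 6; 6 enters row 3 and ejects 4; 4 enters row 2 and ejects 2; 2 enters row 1 and ejects 1. So w(10) = 1. P is now [[2, 3, 7, 9], [4, 5], [6, 8], [10]].
Step i=9: Q has 9 at row 1, column 4; remove that cell from P, ejecting 9. So w(9) = 9. P is now [[2, 3, 7], [4, 5], [6, 8], [10]].
Step i=8: Q has 8 at row 3, column 2; remove 8 from row 3 of P and reverse-bump: 8 enters row 2 and ejects 5; 5 enters row 1 and ejects 3. So w(8) = 3. P is now [[2, 5, 7], [4, 8], [6], [10]].
Step i=7: Q has 7 at row 1, column 3; remove that cell from P, ejecting 7. So w(7) = 7. P is now [[2, 5], [4, 8], [6], [10]].
Step i=6: Q has 6 at row 2, column 2; remove 8 from row 2 of P and reverse-bump: 8 enters row 1 and ejects 5. So w(6) = 5. P is now [[2, 8], [4], [6], [10]].
Step i=5: Q has 5 at row 4, column 1; remove 10 from row 4 of P and reverse-bump: 10 enters row 3 and ejects 6; 6 enters row 2 and ejects 4; 4 enters row 1 and ejects 2. So w(5) = 2. P is now [[4, 8], [6], [10]].
Step i=4: Q has 4 at row 3, column 1; remove 10 from row 3 of P and reverse-bump: 10 enters row 2 and ejects 6; 6 enters row 1 and ejects 4. So w(4) = 4. P is now [[6, 8], [10]].
Step i=3: Q has 3 at row 1, column 2; remove that cell from P, ejecting 8. So w(3) = 8. P is now [[6], [10]].
Step i=2: Q has 2 at row 2, column 1; remove 10 from row 2 of P and reverse-bump: 10 enters row 1 and ejects 6. So w(2) = 6. P is now [[10]].
Step i=1: Q has 1 at row 1, column 1; remove that cell from P, ejecting 10. So w(1) = 10. P is now [].

So w = 10 6 8 4 2 5 7 3 9 1.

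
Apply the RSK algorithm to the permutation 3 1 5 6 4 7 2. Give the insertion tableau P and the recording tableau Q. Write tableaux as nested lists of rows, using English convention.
P = [[1, 2, 6, 7], [3, 4], [5]], Q = [[1, 3, 4, 6], [2, 5], [7]]

Insert each entry of the permutation into P by Schensted row insertion, recording in Q the position of each new cell.

Insert 3: appended to row 1. P = [[3]].
Insert 1: 1 bumps 3 from row 1; 3 starts row 2. P = [[1], [3]].
Insert 5: appended to row 1. P = [[1, 5], [3]].
Insert 6: appended to row 1. P = [[1, 5, 6], [3]].
Insert 4: 4 bumps 5 from row 1; 5 appends to row 2. P = [[1, 4, 6], [3, 5]].
Insert 7: appended to row 1. P = [[1, 4, 6, 7], [3, 5]].
Insert 2: 2 bumps 4 from row 1; 4 bumps 5 from row 2; 5 starts row 3. P = [[1, 2, 6, 7], [3, 4], [5]].

So P = [[1, 2, 6, 7], [3, 4], [5]], Q = [[1, 3, 4, 6], [2, 5], [7]].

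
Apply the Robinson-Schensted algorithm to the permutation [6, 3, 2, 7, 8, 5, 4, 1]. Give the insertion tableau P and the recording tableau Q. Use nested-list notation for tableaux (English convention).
P = [[1, 4, 8], [2, 5], [3, 7], [6]], Q = [[1, 4, 5], [2, 6], [3, 7], [8]]

Insert each entry of the permutation into P by Schensted row insertion, recording in Q the position of each new cell.

After inserting 6: P = [[6]].
After inserting 3: P = [[3], [6]].
After inserting 2: P = [[2], [3], [6]].
After inserting 7: P = [[2, 7], [3], [6]].
After inserting 8: P = [[2, 7, 8], [3], [6]].
After inserting 5: P = [[2, 5, 8], [3, 7], [6]].
After inserting 4: P = [[2, 4, 8], [3, 5], [6, 7]].
After inserting 1: P = [[1, 4, 8], [2, 5], [3, 7], [6]].

So P = [[1, 4, 8], [2, 5], [3, 7], [6]], Q = [[1, 4, 5], [2, 6], [3, 7], [8]].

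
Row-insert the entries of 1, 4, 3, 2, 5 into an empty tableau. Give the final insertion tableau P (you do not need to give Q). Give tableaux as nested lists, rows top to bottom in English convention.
Insert 1: appended to row 1. P = [[1]].
Insert 4: appended to row 1. P = [[1, 4]].
Insert 3: 3 bumps 4 from row 1; 4 starts row 2. P = [[1, 3], [4]].
Insert 2: 2 bumps 3 from row 1; 3 bumps 4 from row 2; 4 starts row 3. P = [[1, 2], [3], [4]].
Insert 5: appended to row 1. P = [[1, 2, 5], [3], [4]].

So P = [[1, 2, 5], [3], [4]].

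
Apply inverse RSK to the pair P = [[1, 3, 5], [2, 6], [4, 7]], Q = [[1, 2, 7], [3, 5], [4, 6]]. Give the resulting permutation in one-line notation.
Reverse RSK: for i = n, n-1, ..., 1, locate i in Q, remove the corresponding corner cell from P, and reverse-bump its entry up through P; the value ejected from row 1 is w(i).

So w = 4 7 2 1 6 3 5.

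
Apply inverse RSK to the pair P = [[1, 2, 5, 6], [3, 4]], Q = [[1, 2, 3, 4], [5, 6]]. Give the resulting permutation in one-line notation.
3 4 5 6 1 2

Reverse the RSK construction: for i from n down to 1, find the cell of Q containing i, remove the entry at that cell from P, and reverse-bump it up through P; the value ejected from row 1 is w(i).

Step i=6: Q has 6 at row 2, column 2; remove 4 from row 2 of P and reverse-bump: 4 enters row 1 and ejects 2. So w(6) = 2. P is now [[1, 4, 5, 6], [3]].
Step i=5: Q has 5 at row 2, column 1; remove 3 from row 2 of P and reverse-bump: 3 enters row 1 and ejects 1. So w(5) = 1. P is now [[3, 4, 5, 6]].
Step i=4: Q has 4 at row 1, column 4; remove that cell from P, ejecting 6. So w(4) = 6. P is now [[3, 4, 5]].
Step i=3: Q has 3 at row 1, column 3; remove that cell from P, ejecting 5. So w(3) = 5. P is now [[3, 4]].
Step i=2: Q has 2 at row 1, column 2; remove that cell from P, ejecting 4. So w(2) = 4. P is now [[3]].
Step i=1: Q has 1 at row 1, column 1; remove that cell from P, ejecting 3. So w(1) = 3. P is now [].

So w = 3 4 5 6 1 2.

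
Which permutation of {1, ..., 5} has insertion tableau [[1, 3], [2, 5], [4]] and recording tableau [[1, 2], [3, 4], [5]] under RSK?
4 5 2 3 1

Reverse the RSK construction: for i from n down to 1, find the cell of Q containing i, remove the entry at that cell from P, and reverse-bump it up through P; the value ejected from row 1 is w(i).

Step i=5: Q has 5 at row 3, column 1; remove 4 from row 3 of P and reverse-bump: 4 enters row 2 and ejects 2; 2 enters row 1 and ejects 1. So w(5) = 1. P is now [[2, 3], [4, 5]].
Step i=4: Q has 4 at row 2, column 2; remove 5 from row 2 of P and reverse-bump: 5 enters row 1 and ejects 3. So w(4) = 3. P is now [[2, 5], [4]].
Step i=3: Q has 3 at row 2, column 1; remove 4 from row 2 of P and reverse-bump: 4 enters row 1 and ejects 2. So w(3) = 2. P is now [[4, 5]].
Step i=2: Q has 2 at row 1, column 2; remove that cell from P, ejecting 5. So w(2) = 5. P is now [[4]].
Step i=1: Q has 1 at row 1, column 1; remove that cell from P, ejecting 4. So w(1) = 4. P is now [].

So w = 4 5 2 3 1.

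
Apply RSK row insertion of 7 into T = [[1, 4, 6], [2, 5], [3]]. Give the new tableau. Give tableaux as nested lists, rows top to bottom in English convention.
7 is larger than every entry of row 1, so it is appended to row 1. The new tableau is [[1, 4, 6, 7], [2, 5], [3]].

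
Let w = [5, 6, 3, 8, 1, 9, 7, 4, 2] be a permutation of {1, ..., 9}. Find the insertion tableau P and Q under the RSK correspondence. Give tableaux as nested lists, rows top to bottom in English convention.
Insert each entry of the permutation into P by Schensted row insertion, recording in Q the position of each new cell.

Insert 5: appended to row 1. P = [[5]].
Insert 6: appended to row 1. P = [[5, 6]].
Insert 3: 3 bumps 5 from row 1; 5 starts row 2. P = [[3, 6], [5]].
Insert 8: appended to row 1. P = [[3, 6, 8], [5]].
Insert 1: 1 bumps 3 from row 1; 3 bumps 5 from row 2; 5 starts row 3. P = [[1, 6, 8], [3], [5]].
Insert 9: appended to row 1. P = [[1, 6, 8, 9], [3], [5]].
Insert 7: 7 bumps 8 from row 1; 8 appends to row 2. P = [[1, 6, 7, 9], [3, 8], [5]].
Insert 4: 4 bumps 6 from row 1; 6 bumps 8 from row 2; 8 appends to row 3. P = [[1, 4, 7, 9], [3, 6], [5, 8]].
Insert 2: 2 bumps 4 from row 1; 4 bumps 6 from row 2; 6 bumps 8 from row 3; 8 starts row 4. P = [[1, 2, 7, 9], [3, 4], [5, 6], [8]].

So P = [[1, 2, 7, 9], [3, 4], [5, 6], [8]], Q = [[1, 2, 4, 6], [3, 7], [5, 8], [9]].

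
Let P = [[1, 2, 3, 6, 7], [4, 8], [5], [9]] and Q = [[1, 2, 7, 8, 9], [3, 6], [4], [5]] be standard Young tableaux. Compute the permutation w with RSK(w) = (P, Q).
Reverse the RSK construction: for i from n down to 1, find the cell of Q containing i, remove the entry at that cell from P, and reverse-bump it up through P; the value ejected from row 1 is w(i).

Step i=9: Q has 9 at row 1, column 5; remove that cell from P, ejecting 7. So w(9) = 7. P is now [[1, 2, 3, 6], [4, 8], [5], [9]].
Step i=8: Q has 8 at row 1, column 4; remove that cell from P, ejecting 6. So w(8) = 6. P is now [[1, 2, 3], [4, 8], [5], [9]].
Step i=7: Q has 7 at row 1, column 3; remove that cell from P, ejecting 3. So w(7) = 3. P is now [[1, 2], [4, 8], [5], [9]].
Step i=6: Q has 6 at row 2, column 2; remove 8 from row 2 of P and reverse-bump: 8 enters row 1 and ejects 2. So w(6) = 2. P is now [[1, 8], [4], [5], [9]].
Step i=5: Q has 5 at row 4, column 1; remove 9 from row 4 of P and reverse-bump: 9 enters row 3 and ejects 5; 5 enters row 2 and ejects 4; 4 enters row 1 and ejects 1. So w(5) = 1. P is now [[4, 8], [5], [9]].
Step i=4: Q has 4 at row 3, column 1; remove 9 from row 3 of P and reverse-bump: 9 enters row 2 and ejects 5; 5 enters row 1 and ejects 4. So w(4) = 4. P is now [[5, 8], [9]].
Step i=3: Q has 3 at row 2, column 1; remove 9 from row 2 of P and reverse-bump: 9 enters row 1 and ejects 8. So w(3) = 8. P is now [[5, 9]].
Step i=2: Q has 2 at row 1, column 2; remove that cell from P, ejecting 9. So w(2) = 9. P is now [[5]].
Step i=1: Q has 1 at row 1, column 1; remove that cell from P, ejecting 5. So w(1) = 5. P is now [].

So w = 5 9 8 4 1 2 3 6 7.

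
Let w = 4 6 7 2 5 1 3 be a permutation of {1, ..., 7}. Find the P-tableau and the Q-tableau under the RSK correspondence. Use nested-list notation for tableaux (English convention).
Insert each entry of the permutation into P by Schensted row insertion, recording in Q the position of each new cell.

Insert 4: appended to row 1. P = [[4]], Q = [[1]].
Insert 6: appended to row 1. P = [[4, 6]], Q = [[1, 2]].
Insert 7: appended to row 1. P = [[4, 6, 7]], Q = [[1, 2, 3]].
Insert 2: 2 bumps 4 from row 1; 4 starts row 2. P = [[2, 6, 7], [4]], Q = [[1, 2, 3], [4]].
Insert 5: 5 bumps 6 from row 1; 6 appends to row 2. P = [[2, 5, 7], [4, 6]], Q = [[1, 2, 3], [4, 5]].
Insert 1: 1 bumps 2 from row 1; 2 bumps 4 from row 2; 4 starts row 3. P = [[1, 5, 7], [2, 6], [4]], Q = [[1, 2, 3], [4, 5], [6]].
Insert 3: 3 bumps 5 from row 1; 5 bumps 6 from row 2; 6 appends to row 3. P = [[1, 3, 7], [2, 5], [4, 6]], Q = [[1, 2, 3], [4, 5], [6, 7]].

So P = [[1, 3, 7], [2, 5], [4, 6]], Q = [[1, 2, 3], [4, 5], [6, 7]].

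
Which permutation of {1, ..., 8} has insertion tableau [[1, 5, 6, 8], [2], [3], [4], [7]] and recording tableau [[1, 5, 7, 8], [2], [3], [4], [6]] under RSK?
Reverse the RSK construction: for i from n down to 1, find the cell of Q containing i, remove the entry at that cell from P, and reverse-bump it up through P; the value ejected from row 1 is w(i).

Step i=8: Q has 8 at row 1, column 4; remove that cell from P, ejecting 8. So w(8) = 8. P is now [[1, 5, 6], [2], [3], [4], [7]].
Step i=7: Q has 7 at row 1, column 3; remove that cell from P, ejecting 6. So w(7) = 6. P is now [[1, 5], [2], [3], [4], [7]].
Step i=6: Q has 6 at row 5, column 1; remove 7 from row 5 of P and reverse-bump: 7 enters row 4 and ejects 4; 4 enters row 3 and ejects 3; 3 enters row 2 and ejects 2; 2 enters row 1 and ejects 1. So w(6) = 1. P is now [[2, 5], [3], [4], [7]].
Step i=5: Q has 5 at row 1, column 2; remove that cell from P, ejecting 5. So w(5) = 5. P is now [[2], [3], [4], [7]].
Step i=4: Q has 4 at row 4, column 1; remove 7 from row 4 of P and reverse-bump: 7 enters row 3 and ejects 4; 4 enters row 2 and ejects 3; 3 enters row 1 and ejects 2. So w(4) = 2. P is now [[3], [4], [7]].
Step i=3: Q has 3 at row 3, column 1; remove 7 from row 3 of P and reverse-bump: 7 enters row 2 and ejects 4; 4 enters row 1 and ejects 3. So w(3) = 3. P is now [[4], [7]].
Step i=2: Q has 2 at row 2, column 1; remove 7 from row 2 of P and reverse-bump: 7 enters row 1 and ejects 4. So w(2) = 4. P is now [[7]].
Step i=1: Q has 1 at row 1, column 1; remove that cell from P, ejecting 7. So w(1) = 7. P is now [].

So w = 7 4 3 2 5 1 6 8.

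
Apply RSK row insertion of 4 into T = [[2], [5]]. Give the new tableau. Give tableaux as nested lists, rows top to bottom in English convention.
4 is larger than every entry of row 1, so it is appended to row 1. The new tableau is [[2, 4], [5]].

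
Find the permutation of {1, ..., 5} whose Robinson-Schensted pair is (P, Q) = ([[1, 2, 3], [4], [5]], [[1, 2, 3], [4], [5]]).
1 2 5 4 3

Reverse the RSK construction: for i from n down to 1, find the cell of Q containing i, remove the entry at that cell from P, and reverse-bump it up through P; the value ejected from row 1 is w(i).

Step i=5: Q has 5 at row 3, column 1; remove 5 from row 3 of P and reverse-bump: 5 enters row 2 and ejects 4; 4 enters row 1 and ejects 3. So w(5) = 3. P is now [[1, 2, 4], [5]].
Step i=4: Q has 4 at row 2, column 1; remove 5 from row 2 of P and reverse-bump: 5 enters row 1 and ejects 4. So w(4) = 4. P is now [[1, 2, 5]].
Step i=3: Q has 3 at row 1, column 3; remove that cell from P, ejecting 5. So w(3) = 5. P is now [[1, 2]].
Step i=2: Q has 2 at row 1, column 2; remove that cell from P, ejecting 2. So w(2) = 2. P is now [[1]].
Step i=1: Q has 1 at row 1, column 1; remove that cell from P, ejecting 1. So w(1) = 1. P is now [].

So w = 1 2 5 4 3.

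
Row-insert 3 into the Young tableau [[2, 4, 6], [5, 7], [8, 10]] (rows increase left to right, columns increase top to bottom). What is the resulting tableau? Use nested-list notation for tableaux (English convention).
In row 1, 3 replaces 4 (the leftmost entry greater than 3); 4 is bumped to row 2. In row 2, 4 replaces 5 (the leftmost entry greater than 4); 5 is bumped to row 3. In row 3, 5 replaces 8 (the leftmost entry greater than 5); 8 is bumped to row 4. 8 starts a new row 4. The new tableau is [[2, 3, 6], [4, 7], [5, 10], [8]].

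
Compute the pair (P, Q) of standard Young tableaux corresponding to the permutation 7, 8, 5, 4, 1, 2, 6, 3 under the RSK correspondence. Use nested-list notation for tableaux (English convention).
P = [[1, 2, 3], [4, 6], [5, 8], [7]], Q = [[1, 2, 7], [3, 6], [4, 8], [5]]

Insert each entry of the permutation into P by Schensted row insertion, recording in Q the position of each new cell.

Insert 7: appended to row 1. P = [[7]].
Insert 8: appended to row 1. P = [[7, 8]].
Insert 5: 5 bumps 7 from row 1; 7 starts row 2. P = [[5, 8], [7]].
Insert 4: 4 bumps 5 from row 1; 5 bumps 7 from row 2; 7 starts row 3. P = [[4, 8], [5], [7]].
Insert 1: 1 bumps 4 from row 1; 4 bumps 5 from row 2; 5 bumps 7 from row 3; 7 starts row 4. P = [[1, 8], [4], [5], [7]].
Insert 2: 2 bumps 8 from row 1; 8 appends to row 2. P = [[1, 2], [4, 8], [5], [7]].
Insert 6: appended to row 1. P = [[1, 2, 6], [4, 8], [5], [7]].
Insert 3: 3 bumps 6 from row 1; 6 bumps 8 from row 2; 8 appends to row 3. P = [[1, 2, 3], [4, 6], [5, 8], [7]].

So P = [[1, 2, 3], [4, 6], [5, 8], [7]], Q = [[1, 2, 7], [3, 6], [4, 8], [5]].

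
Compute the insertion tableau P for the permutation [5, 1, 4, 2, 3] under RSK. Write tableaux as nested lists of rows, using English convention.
P = [[1, 2, 3], [4], [5]]

Insert 5: appended to row 1. P = [[5]].
Insert 1: 1 bumps 5 from row 1; 5 starts row 2. P = [[1], [5]].
Insert 4: appended to row 1. P = [[1, 4], [5]].
Insert 2: 2 bumps 4 from row 1; 4 bumps 5 from row 2; 5 starts row 3. P = [[1, 2], [4], [5]].
Insert 3: appended to row 1. P = [[1, 2, 3], [4], [5]].

So P = [[1, 2, 3], [4], [5]].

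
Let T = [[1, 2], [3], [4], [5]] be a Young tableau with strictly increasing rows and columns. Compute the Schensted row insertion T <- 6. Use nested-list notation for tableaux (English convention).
[[1, 2, 6], [3], [4], [5]]

6 is larger than every entry of row 1, so it is appended to row 1. The new tableau is [[1, 2, 6], [3], [4], [5]].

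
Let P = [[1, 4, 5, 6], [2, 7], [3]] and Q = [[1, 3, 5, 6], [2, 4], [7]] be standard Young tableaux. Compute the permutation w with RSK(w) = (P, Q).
3 2 7 4 5 6 1

Reverse the RSK construction: for i from n down to 1, find the cell of Q containing i, remove the entry at that cell from P, and reverse-bump it up through P; the value ejected from row 1 is w(i).

Step i=7: Q has 7 at row 3, column 1; remove 3 from row 3 of P and reverse-bump: 3 enters row 2 and ejects 2; 2 enters row 1 and ejects 1. So w(7) = 1. P is now [[2, 4, 5, 6], [3, 7]].
Step i=6: Q has 6 at row 1, column 4; remove that cell from P, ejecting 6. So w(6) = 6. P is now [[2, 4, 5], [3, 7]].
Step i=5: Q has 5 at row 1, column 3; remove that cell from P, ejecting 5. So w(5) = 5. P is now [[2, 4], [3, 7]].
Step i=4: Q has 4 at row 2, column 2; remove 7 from row 2 of P and reverse-bump: 7 enters row 1 and ejects 4. So w(4) = 4. P is now [[2, 7], [3]].
Step i=3: Q has 3 at row 1, column 2; remove that cell from P, ejecting 7. So w(3) = 7. P is now [[2], [3]].
Step i=2: Q has 2 at row 2, column 1; remove 3 from row 2 of P and reverse-bump: 3 enters row 1 and ejects 2. So w(2) = 2. P is now [[3]].
Step i=1: Q has 1 at row 1, column 1; remove that cell from P, ejecting 3. So w(1) = 3. P is now [].

So w = 3 2 7 4 5 6 1.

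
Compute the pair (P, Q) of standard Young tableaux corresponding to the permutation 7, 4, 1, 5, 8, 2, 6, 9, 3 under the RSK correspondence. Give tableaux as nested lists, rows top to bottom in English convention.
Insert each entry of the permutation into P by Schensted row insertion, recording in Q the position of each new cell.

After inserting 7: P = [[7]].
After inserting 4: P = [[4], [7]].
After inserting 1: P = [[1], [4], [7]].
After inserting 5: P = [[1, 5], [4], [7]].
After inserting 8: P = [[1, 5, 8], [4], [7]].
After inserting 2: P = [[1, 2, 8], [4, 5], [7]].
After inserting 6: P = [[1, 2, 6], [4, 5, 8], [7]].
After inserting 9: P = [[1, 2, 6, 9], [4, 5, 8], [7]].
After inserting 3: P = [[1, 2, 3, 9], [4, 5, 6], [7, 8]].

So P = [[1, 2, 3, 9], [4, 5, 6], [7, 8]], Q = [[1, 4, 5, 8], [2, 6, 7], [3, 9]].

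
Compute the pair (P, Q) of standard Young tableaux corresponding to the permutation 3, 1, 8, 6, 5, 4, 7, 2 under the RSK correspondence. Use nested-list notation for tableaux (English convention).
Insert each entry of the permutation into P by Schensted row insertion, recording in Q the position of each new cell.

Insert 3: appended to row 1. P = [[3]], Q = [[1]].
Insert 1: 1 bumps 3 from row 1; 3 starts row 2. P = [[1], [3]], Q = [[1], [2]].
Insert 8: appended to row 1. P = [[1, 8], [3]], Q = [[1, 3], [2]].
Insert 6: 6 bumps 8 from row 1; 8 appends to row 2. P = [[1, 6], [3, 8]], Q = [[1, 3], [2, 4]].
Insert 5: 5 bumps 6 from row 1; 6 bumps 8 from row 2; 8 starts row 3. P = [[1, 5], [3, 6], [8]], Q = [[1, 3], [2, 4], [5]].
Insert 4: 4 bumps 5 from row 1; 5 bumps 6 from row 2; 6 bumps 8 from row 3; 8 starts row 4. P = [[1, 4], [3, 5], [6], [8]], Q = [[1, 3], [2, 4], [5], [6]].
Insert 7: appended to row 1. P = [[1, 4, 7], [3, 5], [6], [8]], Q = [[1, 3, 7], [2, 4], [5], [6]].
Insert 2: 2 bumps 4 from row 1; 4 bumps 5 from row 2; 5 bumps 6 from row 3; 6 bumps 8 from row 4; 8 starts row 5. P = [[1, 2, 7], [3, 4], [5], [6], [8]], Q = [[1, 3, 7], [2, 4], [5], [6], [8]].

So P = [[1, 2, 7], [3, 4], [5], [6], [8]], Q = [[1, 3, 7], [2, 4], [5], [6], [8]].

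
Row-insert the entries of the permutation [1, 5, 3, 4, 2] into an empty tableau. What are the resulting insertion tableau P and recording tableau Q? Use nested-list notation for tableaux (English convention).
P = [[1, 2, 4], [3], [5]], Q = [[1, 2, 4], [3], [5]]

Insert each entry of the permutation into P by Schensted row insertion, recording in Q the position of each new cell.

Insert 1: appended to row 1. P = [[1]].
Insert 5: appended to row 1. P = [[1, 5]].
Insert 3: 3 bumps 5 from row 1; 5 starts row 2. P = [[1, 3], [5]].
Insert 4: appended to row 1. P = [[1, 3, 4], [5]].
Insert 2: 2 bumps 3 from row 1; 3 bumps 5 from row 2; 5 starts row 3. P = [[1, 2, 4], [3], [5]].

So P = [[1, 2, 4], [3], [5]], Q = [[1, 2, 4], [3], [5]].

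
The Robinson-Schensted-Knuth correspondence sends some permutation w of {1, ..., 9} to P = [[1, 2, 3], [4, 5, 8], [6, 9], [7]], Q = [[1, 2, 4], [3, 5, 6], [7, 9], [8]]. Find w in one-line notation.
4 7 1 9 6 8 5 2 3

Reverse RSK: for i = n, n-1, ..., 1, locate i in Q, remove the corresponding corner cell from P, and reverse-bump its entry up through P; the value ejected from row 1 is w(i).

So w = 4 7 1 9 6 8 5 2 3.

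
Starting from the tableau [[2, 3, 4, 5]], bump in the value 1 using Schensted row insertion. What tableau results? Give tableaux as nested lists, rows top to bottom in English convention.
In row 1, 1 replaces 2 (the leftmost entry greater than 1); 2 is bumped to row 2. 2 starts a new row 2. The new tableau is [[1, 3, 4, 5], [2]].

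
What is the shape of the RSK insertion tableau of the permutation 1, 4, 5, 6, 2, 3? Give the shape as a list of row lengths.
[4, 2]

Row-insert each entry into an empty tableau.

After inserting 1: P = [[1]].
After inserting 4: P = [[1, 4]].
After inserting 5: P = [[1, 4, 5]].
After inserting 6: P = [[1, 4, 5, 6]].
After inserting 2: P = [[1, 2, 5, 6], [4]].
After inserting 3: P = [[1, 2, 3, 6], [4, 5]].

The final insertion tableau P = [[1, 2, 3, 6], [4, 5]] has shape [4, 2].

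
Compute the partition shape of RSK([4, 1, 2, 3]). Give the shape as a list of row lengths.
Row-insert each entry into an empty tableau.

After inserting 4: P = [[4]].
After inserting 1: P = [[1], [4]].
After inserting 2: P = [[1, 2], [4]].
After inserting 3: P = [[1, 2, 3], [4]].

The final insertion tableau P = [[1, 2, 3], [4]] has shape [3, 1].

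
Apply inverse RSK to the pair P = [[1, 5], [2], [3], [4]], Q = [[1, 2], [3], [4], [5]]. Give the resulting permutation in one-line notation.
Reverse the RSK construction: for i from n down to 1, find the cell of Q containing i, remove the entry at that cell from P, and reverse-bump it up through P; the value ejected from row 1 is w(i).

Step i=5: Q has 5 at row 4, column 1; remove 4 from row 4 of P and reverse-bump: 4 enters row 3 and ejects 3; 3 enters row 2 and ejects 2; 2 enters row 1 and ejects 1. So w(5) = 1. P is now [[2, 5], [3], [4]].
Step i=4: Q has 4 at row 3, column 1; remove 4 from row 3 of P and reverse-bump: 4 enters row 2 and ejects 3; 3 enters row 1 and ejects 2. So w(4) = 2. P is now [[3, 5], [4]].
Step i=3: Q has 3 at row 2, column 1; remove 4 from row 2 of P and reverse-bump: 4 enters row 1 and ejects 3. So w(3) = 3. P is now [[4, 5]].
Step i=2: Q has 2 at row 1, column 2; remove that cell from P, ejecting 5. So w(2) = 5. P is now [[4]].
Step i=1: Q has 1 at row 1, column 1; remove that cell from P, ejecting 4. So w(1) = 4. P is now [].

So w = 4 5 3 2 1.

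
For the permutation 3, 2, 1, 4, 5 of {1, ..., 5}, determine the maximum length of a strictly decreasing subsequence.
3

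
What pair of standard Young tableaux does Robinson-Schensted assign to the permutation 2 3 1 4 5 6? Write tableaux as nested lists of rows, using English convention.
Insert each entry of the permutation into P by Schensted row insertion, recording in Q the position of each new cell.

Insert 2: appended to row 1. P = [[2]].
Insert 3: appended to row 1. P = [[2, 3]].
Insert 1: 1 bumps 2 from row 1; 2 starts row 2. P = [[1, 3], [2]].
Insert 4: appended to row 1. P = [[1, 3, 4], [2]].
Insert 5: appended to row 1. P = [[1, 3, 4, 5], [2]].
Insert 6: appended to row 1. P = [[1, 3, 4, 5, 6], [2]].

So P = [[1, 3, 4, 5, 6], [2]], Q = [[1, 2, 4, 5, 6], [3]].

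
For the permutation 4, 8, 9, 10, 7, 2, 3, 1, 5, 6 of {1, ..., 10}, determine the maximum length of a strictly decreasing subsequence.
4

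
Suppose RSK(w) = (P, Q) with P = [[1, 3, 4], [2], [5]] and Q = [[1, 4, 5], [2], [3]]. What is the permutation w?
Reverse the RSK construction: for i from n down to 1, find the cell of Q containing i, remove the entry at that cell from P, and reverse-bump it up through P; the value ejected from row 1 is w(i).

Step i=5: Q has 5 at row 1, column 3; remove that cell from P, ejecting 4. So w(5) = 4. P is now [[1, 3], [2], [5]].
Step i=4: Q has 4 at row 1, column 2; remove that cell from P, ejecting 3. So w(4) = 3. P is now [[1], [2], [5]].
Step i=3: Q has 3 at row 3, column 1; remove 5 from row 3 of P and reverse-bump: 5 enters row 2 and ejects 2; 2 enters row 1 and ejects 1. So w(3) = 1. P is now [[2], [5]].
Step i=2: Q has 2 at row 2, column 1; remove 5 from row 2 of P and reverse-bump: 5 enters row 1 and ejects 2. So w(2) = 2. P is now [[5]].
Step i=1: Q has 1 at row 1, column 1; remove that cell from P, ejecting 5. So w(1) = 5. P is now [].

So w = 5 2 1 3 4.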